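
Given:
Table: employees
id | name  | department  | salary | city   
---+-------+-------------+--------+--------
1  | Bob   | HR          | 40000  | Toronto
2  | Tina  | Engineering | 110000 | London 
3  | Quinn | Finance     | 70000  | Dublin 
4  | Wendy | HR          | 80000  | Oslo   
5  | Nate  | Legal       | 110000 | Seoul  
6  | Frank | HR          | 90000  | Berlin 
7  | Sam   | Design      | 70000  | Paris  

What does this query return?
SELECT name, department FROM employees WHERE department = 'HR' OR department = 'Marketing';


Filtering: department = 'HR' OR 'Marketing'
Matching: 3 rows

3 rows:
Bob, HR
Wendy, HR
Frank, HR


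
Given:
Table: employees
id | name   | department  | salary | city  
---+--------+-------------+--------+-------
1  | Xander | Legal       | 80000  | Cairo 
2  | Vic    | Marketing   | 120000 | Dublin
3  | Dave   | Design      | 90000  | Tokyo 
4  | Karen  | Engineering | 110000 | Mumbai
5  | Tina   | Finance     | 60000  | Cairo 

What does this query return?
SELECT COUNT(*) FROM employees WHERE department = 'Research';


Counting rows where department = 'Research'


0


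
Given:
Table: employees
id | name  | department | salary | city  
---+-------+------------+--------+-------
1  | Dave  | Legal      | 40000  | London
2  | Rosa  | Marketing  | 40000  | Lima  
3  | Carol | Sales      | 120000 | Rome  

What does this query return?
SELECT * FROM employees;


SELECT * returns all 3 rows with all columns

3 rows:
1, Dave, Legal, 40000, London
2, Rosa, Marketing, 40000, Lima
3, Carol, Sales, 120000, Rome


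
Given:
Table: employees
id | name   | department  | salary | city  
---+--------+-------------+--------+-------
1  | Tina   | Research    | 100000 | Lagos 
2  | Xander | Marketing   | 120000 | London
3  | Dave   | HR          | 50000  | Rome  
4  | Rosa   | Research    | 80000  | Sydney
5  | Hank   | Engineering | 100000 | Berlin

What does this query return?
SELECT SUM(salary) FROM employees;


SUM(salary) = 100000 + 120000 + 50000 + 80000 + 100000 = 450000

450000


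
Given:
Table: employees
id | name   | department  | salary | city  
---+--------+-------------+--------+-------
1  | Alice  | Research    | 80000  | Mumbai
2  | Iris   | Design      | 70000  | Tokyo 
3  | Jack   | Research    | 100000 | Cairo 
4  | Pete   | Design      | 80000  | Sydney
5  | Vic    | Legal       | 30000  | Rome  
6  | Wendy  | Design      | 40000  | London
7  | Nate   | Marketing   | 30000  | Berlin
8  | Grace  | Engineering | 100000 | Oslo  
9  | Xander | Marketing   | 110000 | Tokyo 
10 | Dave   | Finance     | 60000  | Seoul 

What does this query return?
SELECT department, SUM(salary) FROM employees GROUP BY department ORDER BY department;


Summing salary within each department:
  Design: 70000 + 80000 + 40000 = 190000
  Engineering: 100000 = 100000
  Finance: 60000 = 60000
  Legal: 30000 = 30000
  Marketing: 30000 + 110000 = 140000
  Research: 80000 + 100000 = 180000


6 groups:
Design, 190000
Engineering, 100000
Finance, 60000
Legal, 30000
Marketing, 140000
Research, 180000


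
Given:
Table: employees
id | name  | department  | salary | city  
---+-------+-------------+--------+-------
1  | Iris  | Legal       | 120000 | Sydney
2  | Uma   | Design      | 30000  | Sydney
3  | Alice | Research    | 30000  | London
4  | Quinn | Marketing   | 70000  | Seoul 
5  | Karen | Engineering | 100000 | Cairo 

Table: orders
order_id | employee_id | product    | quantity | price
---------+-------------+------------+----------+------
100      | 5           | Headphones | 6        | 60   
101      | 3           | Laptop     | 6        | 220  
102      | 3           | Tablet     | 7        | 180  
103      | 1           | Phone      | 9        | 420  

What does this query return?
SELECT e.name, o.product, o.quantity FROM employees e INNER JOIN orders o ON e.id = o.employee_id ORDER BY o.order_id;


Joining employees.id = orders.employee_id:
  employee Karen (id=5) -> order Headphones
  employee Alice (id=3) -> order Laptop
  employee Alice (id=3) -> order Tablet
  employee Iris (id=1) -> order Phone


4 rows:
Karen, Headphones, 6
Alice, Laptop, 6
Alice, Tablet, 7
Iris, Phone, 9


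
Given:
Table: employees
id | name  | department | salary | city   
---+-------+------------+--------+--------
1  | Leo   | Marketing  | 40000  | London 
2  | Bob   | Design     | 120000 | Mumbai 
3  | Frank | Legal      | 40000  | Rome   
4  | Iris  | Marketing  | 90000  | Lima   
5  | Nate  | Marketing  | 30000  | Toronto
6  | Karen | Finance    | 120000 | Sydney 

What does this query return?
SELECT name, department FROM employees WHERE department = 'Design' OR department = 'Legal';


Filtering: department = 'Design' OR 'Legal'
Matching: 2 rows

2 rows:
Bob, Design
Frank, Legal


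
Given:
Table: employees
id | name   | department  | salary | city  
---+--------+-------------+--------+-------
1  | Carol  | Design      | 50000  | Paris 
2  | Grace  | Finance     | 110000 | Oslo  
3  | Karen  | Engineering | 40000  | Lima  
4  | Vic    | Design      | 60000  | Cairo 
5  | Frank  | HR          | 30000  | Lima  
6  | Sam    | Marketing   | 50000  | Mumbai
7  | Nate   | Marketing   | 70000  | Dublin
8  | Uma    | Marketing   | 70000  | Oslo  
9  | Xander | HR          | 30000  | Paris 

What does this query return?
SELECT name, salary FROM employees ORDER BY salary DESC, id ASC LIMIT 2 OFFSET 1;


Sort by salary DESC (id ASC tiebreak), then skip 1 and take 2
Rows 2 through 3

2 rows:
Nate, 70000
Uma, 70000


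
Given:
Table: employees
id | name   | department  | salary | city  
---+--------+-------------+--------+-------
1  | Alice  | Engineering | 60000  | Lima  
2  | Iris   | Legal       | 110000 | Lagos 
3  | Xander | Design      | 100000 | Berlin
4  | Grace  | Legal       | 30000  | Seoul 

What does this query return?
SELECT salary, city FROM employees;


Projecting columns: salary, city

4 rows:
60000, Lima
110000, Lagos
100000, Berlin
30000, Seoul


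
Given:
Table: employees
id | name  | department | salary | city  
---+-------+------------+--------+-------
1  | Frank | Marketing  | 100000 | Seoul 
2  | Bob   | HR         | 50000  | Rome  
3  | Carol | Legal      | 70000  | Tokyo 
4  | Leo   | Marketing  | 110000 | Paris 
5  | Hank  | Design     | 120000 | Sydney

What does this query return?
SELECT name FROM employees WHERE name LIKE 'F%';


LIKE 'F%' matches names starting with 'F'
Matching: 1

1 rows:
Frank


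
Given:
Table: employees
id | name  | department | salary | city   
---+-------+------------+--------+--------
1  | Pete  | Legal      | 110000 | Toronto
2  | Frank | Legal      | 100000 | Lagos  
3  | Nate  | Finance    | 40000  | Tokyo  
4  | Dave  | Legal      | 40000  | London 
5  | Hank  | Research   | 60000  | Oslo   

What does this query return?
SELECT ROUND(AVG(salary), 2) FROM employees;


SUM(salary) = 350000
COUNT = 5
ROUND(AVG, 2) = ROUND(350000 / 5, 2) = 70000.0

70000.0


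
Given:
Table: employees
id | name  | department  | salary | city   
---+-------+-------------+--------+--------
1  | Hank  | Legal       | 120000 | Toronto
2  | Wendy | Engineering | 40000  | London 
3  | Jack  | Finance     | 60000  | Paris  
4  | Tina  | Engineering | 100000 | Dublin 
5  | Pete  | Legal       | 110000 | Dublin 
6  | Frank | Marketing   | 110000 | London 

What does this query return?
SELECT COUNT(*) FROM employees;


COUNT(*) counts all rows

6


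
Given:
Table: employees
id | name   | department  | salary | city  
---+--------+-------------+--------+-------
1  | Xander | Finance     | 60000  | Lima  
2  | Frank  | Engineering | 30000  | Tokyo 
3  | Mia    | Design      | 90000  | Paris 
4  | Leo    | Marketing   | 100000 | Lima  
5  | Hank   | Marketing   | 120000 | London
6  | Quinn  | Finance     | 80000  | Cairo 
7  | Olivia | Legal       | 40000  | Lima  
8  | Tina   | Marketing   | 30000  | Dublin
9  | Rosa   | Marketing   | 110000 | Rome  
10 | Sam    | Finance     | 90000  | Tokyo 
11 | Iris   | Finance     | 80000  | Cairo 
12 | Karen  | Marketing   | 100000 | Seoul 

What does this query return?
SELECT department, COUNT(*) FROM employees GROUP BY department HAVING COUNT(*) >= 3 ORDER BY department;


Groups with count >= 3:
  Finance: 4 -> PASS
  Marketing: 5 -> PASS
  Design: 1 -> filtered out
  Engineering: 1 -> filtered out
  Legal: 1 -> filtered out


2 groups:
Finance, 4
Marketing, 5


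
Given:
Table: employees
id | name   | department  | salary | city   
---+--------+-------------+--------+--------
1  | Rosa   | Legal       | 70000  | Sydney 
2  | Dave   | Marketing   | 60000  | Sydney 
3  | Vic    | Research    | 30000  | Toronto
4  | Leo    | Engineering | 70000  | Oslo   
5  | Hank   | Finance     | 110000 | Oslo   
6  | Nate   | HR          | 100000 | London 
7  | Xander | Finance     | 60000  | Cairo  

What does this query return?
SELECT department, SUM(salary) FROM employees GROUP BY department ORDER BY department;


Summing salary within each department:
  Engineering: 70000 = 70000
  Finance: 110000 + 60000 = 170000
  HR: 100000 = 100000
  Legal: 70000 = 70000
  Marketing: 60000 = 60000
  Research: 30000 = 30000


6 groups:
Engineering, 70000
Finance, 170000
HR, 100000
Legal, 70000
Marketing, 60000
Research, 30000


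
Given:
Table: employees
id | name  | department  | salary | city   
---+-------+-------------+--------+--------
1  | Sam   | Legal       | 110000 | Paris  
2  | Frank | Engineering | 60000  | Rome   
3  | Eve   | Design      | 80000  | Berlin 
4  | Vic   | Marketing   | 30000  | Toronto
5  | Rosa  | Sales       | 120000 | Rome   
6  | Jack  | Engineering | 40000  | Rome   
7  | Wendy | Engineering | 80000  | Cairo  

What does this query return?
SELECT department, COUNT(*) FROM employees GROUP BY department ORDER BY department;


Assigning each row to its department group:
  Sam -> Legal
  Frank -> Engineering
  Eve -> Design
  Vic -> Marketing
  Rosa -> Sales
  Jack -> Engineering
  Wendy -> Engineering


5 groups:
Design, 1
Engineering, 3
Legal, 1
Marketing, 1
Sales, 1


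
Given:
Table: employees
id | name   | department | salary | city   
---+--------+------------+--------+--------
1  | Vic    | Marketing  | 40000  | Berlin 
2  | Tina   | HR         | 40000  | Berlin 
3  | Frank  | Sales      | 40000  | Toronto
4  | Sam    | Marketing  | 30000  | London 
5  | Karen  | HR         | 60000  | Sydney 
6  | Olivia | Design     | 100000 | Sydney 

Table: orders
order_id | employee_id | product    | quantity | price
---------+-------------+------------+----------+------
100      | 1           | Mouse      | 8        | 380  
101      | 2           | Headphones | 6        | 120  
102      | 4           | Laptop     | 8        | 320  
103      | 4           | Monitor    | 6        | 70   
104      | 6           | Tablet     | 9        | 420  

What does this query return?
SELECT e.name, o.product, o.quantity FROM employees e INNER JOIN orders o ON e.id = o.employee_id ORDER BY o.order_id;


Joining employees.id = orders.employee_id:
  employee Vic (id=1) -> order Mouse
  employee Tina (id=2) -> order Headphones
  employee Sam (id=4) -> order Laptop
  employee Sam (id=4) -> order Monitor
  employee Olivia (id=6) -> order Tablet


5 rows:
Vic, Mouse, 8
Tina, Headphones, 6
Sam, Laptop, 8
Sam, Monitor, 6
Olivia, Tablet, 9


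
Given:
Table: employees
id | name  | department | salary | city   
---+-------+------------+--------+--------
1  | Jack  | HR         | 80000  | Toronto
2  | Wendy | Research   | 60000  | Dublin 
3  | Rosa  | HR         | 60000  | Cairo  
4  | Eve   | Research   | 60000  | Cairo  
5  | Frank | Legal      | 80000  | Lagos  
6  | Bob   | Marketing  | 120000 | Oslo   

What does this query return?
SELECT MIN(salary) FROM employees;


Salaries: 80000, 60000, 60000, 60000, 80000, 120000
MIN = 60000

60000


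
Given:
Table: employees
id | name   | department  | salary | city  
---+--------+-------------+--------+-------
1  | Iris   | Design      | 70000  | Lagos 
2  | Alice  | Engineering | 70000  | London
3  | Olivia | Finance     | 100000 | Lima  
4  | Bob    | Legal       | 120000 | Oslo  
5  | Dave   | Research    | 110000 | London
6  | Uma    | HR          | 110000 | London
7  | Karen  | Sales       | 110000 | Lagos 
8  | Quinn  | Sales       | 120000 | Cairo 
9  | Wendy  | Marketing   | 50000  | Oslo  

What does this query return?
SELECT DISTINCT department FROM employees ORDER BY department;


All 'department' values (row order): Design, Engineering, Finance, Legal, Research, HR, Sales, Sales, Marketing
Removing duplicates leaves 8 unique value(s).

8 values:
Design
Engineering
Finance
HR
Legal
Marketing
Research
Sales


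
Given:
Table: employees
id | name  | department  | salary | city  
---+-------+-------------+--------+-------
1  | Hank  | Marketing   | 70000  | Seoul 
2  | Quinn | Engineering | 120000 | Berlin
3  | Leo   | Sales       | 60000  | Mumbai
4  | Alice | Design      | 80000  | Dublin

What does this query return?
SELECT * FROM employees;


SELECT * returns all 4 rows with all columns

4 rows:
1, Hank, Marketing, 70000, Seoul
2, Quinn, Engineering, 120000, Berlin
3, Leo, Sales, 60000, Mumbai
4, Alice, Design, 80000, Dublin


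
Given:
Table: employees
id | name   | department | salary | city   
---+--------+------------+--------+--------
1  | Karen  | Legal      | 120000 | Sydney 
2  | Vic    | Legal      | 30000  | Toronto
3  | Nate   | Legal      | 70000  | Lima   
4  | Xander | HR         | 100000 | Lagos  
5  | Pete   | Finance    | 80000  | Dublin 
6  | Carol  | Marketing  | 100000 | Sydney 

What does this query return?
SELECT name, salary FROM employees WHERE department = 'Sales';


Filtering: department = 'Sales'
Matching rows: 0

Empty result set (0 rows)


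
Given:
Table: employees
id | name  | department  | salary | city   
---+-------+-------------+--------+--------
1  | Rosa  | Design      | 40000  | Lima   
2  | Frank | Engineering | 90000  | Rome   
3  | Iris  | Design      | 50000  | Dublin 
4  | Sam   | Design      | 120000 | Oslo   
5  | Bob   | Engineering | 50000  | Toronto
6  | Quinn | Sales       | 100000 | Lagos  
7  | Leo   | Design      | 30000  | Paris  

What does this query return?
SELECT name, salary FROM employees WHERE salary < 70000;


Filtering: salary < 70000
Matching: 4 rows

4 rows:
Rosa, 40000
Iris, 50000
Bob, 50000
Leo, 30000


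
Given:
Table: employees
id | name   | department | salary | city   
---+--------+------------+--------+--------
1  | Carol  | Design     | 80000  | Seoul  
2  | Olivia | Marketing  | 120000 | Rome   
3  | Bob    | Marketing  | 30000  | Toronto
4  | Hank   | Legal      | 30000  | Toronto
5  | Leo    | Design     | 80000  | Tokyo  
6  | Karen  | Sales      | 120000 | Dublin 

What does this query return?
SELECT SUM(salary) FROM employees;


SUM(salary) = 80000 + 120000 + 30000 + 30000 + 80000 + 120000 = 460000

460000


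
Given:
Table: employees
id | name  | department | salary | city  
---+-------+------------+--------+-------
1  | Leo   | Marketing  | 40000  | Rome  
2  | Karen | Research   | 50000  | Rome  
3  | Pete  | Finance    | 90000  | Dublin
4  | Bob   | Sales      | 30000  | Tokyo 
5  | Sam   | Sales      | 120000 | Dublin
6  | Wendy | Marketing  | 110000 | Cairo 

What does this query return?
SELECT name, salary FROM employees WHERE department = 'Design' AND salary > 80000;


Filtering: department = 'Design' AND salary > 80000
Matching: 0 rows

Empty result set (0 rows)


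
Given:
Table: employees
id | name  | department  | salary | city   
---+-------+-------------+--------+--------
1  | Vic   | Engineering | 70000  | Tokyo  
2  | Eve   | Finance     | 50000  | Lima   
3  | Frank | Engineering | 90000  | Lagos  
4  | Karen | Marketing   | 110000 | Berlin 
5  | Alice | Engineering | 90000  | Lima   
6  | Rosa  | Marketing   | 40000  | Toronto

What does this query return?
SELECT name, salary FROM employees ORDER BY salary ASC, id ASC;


Sorting by salary ASC, then id ASC for ties

6 rows:
Rosa, 40000
Eve, 50000
Vic, 70000
Frank, 90000
Alice, 90000
Karen, 110000


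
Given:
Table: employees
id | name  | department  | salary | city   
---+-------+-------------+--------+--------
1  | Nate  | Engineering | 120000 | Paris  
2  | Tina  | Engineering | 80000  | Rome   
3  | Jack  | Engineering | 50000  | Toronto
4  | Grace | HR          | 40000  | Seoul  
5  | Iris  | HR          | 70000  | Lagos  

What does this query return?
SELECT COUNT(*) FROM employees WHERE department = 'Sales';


Counting rows where department = 'Sales'


0


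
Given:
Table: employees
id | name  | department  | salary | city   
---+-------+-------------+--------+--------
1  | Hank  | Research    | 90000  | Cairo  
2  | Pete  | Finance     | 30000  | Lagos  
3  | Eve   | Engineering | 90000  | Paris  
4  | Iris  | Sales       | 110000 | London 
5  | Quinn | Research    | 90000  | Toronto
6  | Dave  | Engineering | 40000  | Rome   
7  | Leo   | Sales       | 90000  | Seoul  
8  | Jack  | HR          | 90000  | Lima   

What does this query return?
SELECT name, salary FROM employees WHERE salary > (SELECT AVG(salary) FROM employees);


Subquery: AVG(salary) = 78750.0
Filtering: salary > 78750.0
  Hank (90000) -> MATCH
  Eve (90000) -> MATCH
  Iris (110000) -> MATCH
  Quinn (90000) -> MATCH
  Leo (90000) -> MATCH
  Jack (90000) -> MATCH


6 rows:
Hank, 90000
Eve, 90000
Iris, 110000
Quinn, 90000
Leo, 90000
Jack, 90000


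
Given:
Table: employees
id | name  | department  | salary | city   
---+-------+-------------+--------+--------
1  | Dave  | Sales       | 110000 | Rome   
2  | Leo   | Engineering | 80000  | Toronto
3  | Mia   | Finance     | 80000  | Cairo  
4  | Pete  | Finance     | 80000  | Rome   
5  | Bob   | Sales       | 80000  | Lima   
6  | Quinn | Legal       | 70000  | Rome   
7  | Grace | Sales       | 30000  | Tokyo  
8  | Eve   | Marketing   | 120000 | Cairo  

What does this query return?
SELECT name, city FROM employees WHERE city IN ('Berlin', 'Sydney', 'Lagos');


Filtering: city IN ('Berlin', 'Sydney', 'Lagos')
Matching: 0 rows

Empty result set (0 rows)


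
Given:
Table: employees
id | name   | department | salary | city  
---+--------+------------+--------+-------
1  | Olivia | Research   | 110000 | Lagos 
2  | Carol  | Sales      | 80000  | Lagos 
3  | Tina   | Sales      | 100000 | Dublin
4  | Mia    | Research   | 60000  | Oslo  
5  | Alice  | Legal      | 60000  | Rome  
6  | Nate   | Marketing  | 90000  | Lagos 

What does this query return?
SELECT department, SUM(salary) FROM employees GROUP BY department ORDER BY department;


Summing salary within each department:
  Legal: 60000 = 60000
  Marketing: 90000 = 90000
  Research: 110000 + 60000 = 170000
  Sales: 80000 + 100000 = 180000


4 groups:
Legal, 60000
Marketing, 90000
Research, 170000
Sales, 180000


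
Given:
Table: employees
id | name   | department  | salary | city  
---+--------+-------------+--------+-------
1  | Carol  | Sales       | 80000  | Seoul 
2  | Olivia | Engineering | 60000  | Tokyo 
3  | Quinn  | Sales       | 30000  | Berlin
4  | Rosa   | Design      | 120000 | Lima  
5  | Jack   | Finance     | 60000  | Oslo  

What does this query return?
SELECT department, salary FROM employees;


Projecting columns: department, salary

5 rows:
Sales, 80000
Engineering, 60000
Sales, 30000
Design, 120000
Finance, 60000


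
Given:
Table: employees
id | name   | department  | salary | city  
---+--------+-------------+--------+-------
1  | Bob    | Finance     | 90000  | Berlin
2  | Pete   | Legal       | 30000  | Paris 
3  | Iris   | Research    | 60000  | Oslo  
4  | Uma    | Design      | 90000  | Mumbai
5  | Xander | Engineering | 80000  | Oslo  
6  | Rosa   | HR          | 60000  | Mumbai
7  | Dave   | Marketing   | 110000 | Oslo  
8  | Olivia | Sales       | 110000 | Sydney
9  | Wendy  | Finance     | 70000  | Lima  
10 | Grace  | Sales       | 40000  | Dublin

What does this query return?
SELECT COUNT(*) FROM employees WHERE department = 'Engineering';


Counting rows where department = 'Engineering'
  Xander -> MATCH


1


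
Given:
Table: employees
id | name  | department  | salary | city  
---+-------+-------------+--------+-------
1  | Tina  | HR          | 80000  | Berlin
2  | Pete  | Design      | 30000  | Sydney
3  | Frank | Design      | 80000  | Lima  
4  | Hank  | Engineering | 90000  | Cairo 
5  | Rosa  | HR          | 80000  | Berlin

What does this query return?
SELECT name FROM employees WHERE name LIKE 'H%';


LIKE 'H%' matches names starting with 'H'
Matching: 1

1 rows:
Hank


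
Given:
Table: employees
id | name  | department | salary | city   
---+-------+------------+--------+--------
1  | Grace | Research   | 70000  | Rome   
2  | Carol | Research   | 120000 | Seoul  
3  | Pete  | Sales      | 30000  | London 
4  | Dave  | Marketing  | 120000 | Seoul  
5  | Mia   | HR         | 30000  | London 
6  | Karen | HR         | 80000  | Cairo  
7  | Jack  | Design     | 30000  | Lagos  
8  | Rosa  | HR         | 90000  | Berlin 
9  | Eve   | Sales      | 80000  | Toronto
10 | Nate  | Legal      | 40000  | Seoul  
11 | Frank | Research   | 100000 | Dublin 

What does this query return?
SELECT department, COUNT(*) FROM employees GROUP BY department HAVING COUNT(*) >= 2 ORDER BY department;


Groups with count >= 2:
  HR: 3 -> PASS
  Research: 3 -> PASS
  Sales: 2 -> PASS
  Design: 1 -> filtered out
  Legal: 1 -> filtered out
  Marketing: 1 -> filtered out


3 groups:
HR, 3
Research, 3
Sales, 2


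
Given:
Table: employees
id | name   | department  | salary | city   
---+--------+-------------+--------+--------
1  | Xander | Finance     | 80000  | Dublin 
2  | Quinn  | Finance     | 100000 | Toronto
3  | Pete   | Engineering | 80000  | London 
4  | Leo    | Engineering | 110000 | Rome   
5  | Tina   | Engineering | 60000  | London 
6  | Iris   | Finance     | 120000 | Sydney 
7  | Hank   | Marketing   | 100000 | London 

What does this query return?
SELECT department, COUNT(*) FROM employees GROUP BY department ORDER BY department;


Assigning each row to its department group:
  Xander -> Finance
  Quinn -> Finance
  Pete -> Engineering
  Leo -> Engineering
  Tina -> Engineering
  Iris -> Finance
  Hank -> Marketing


3 groups:
Engineering, 3
Finance, 3
Marketing, 1


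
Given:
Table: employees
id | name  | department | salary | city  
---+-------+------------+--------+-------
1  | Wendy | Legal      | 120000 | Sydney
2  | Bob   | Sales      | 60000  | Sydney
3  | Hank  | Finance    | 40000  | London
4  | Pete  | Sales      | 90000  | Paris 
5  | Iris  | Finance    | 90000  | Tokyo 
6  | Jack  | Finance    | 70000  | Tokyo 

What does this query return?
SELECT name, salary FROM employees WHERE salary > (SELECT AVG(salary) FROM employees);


Subquery: AVG(salary) = 78333.33
Filtering: salary > 78333.33
  Wendy (120000) -> MATCH
  Pete (90000) -> MATCH
  Iris (90000) -> MATCH


3 rows:
Wendy, 120000
Pete, 90000
Iris, 90000


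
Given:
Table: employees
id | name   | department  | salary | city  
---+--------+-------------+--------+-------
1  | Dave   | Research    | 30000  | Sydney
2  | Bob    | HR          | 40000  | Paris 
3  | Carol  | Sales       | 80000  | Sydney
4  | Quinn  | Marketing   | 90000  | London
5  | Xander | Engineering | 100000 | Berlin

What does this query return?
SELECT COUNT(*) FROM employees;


COUNT(*) counts all rows

5


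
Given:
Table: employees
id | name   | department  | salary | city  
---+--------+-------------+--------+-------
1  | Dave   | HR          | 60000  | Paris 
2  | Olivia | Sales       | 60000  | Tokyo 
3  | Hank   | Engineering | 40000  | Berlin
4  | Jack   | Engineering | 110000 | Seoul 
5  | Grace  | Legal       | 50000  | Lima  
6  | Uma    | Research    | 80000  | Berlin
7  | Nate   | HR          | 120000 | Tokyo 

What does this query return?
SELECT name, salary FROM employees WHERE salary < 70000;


Filtering: salary < 70000
Matching: 4 rows

4 rows:
Dave, 60000
Olivia, 60000
Hank, 40000
Grace, 50000


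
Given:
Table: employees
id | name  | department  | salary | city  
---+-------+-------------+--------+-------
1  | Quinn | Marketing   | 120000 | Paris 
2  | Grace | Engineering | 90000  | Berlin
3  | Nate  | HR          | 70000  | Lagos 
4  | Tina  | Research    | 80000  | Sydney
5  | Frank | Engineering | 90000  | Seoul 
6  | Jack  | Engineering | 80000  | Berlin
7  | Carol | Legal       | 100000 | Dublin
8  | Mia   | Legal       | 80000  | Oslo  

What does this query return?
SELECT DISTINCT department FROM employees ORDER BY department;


All 'department' values (row order): Marketing, Engineering, HR, Research, Engineering, Engineering, Legal, Legal
Removing duplicates leaves 5 unique value(s).

5 values:
Engineering
HR
Legal
Marketing
Research


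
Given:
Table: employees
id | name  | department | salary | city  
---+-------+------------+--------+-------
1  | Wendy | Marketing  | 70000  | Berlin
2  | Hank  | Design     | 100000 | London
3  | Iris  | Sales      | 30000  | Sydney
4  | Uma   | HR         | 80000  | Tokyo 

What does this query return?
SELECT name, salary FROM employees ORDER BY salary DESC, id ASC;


Sorting by salary DESC, then id ASC for ties

4 rows:
Hank, 100000
Uma, 80000
Wendy, 70000
Iris, 30000


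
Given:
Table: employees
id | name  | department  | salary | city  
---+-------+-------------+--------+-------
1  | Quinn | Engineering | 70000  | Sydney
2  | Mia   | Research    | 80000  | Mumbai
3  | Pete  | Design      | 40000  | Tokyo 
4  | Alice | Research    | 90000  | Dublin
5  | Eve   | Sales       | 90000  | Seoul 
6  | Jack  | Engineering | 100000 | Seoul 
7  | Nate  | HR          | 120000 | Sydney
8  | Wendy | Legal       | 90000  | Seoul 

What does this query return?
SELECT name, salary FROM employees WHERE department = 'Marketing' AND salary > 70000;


Filtering: department = 'Marketing' AND salary > 70000
Matching: 0 rows

Empty result set (0 rows)


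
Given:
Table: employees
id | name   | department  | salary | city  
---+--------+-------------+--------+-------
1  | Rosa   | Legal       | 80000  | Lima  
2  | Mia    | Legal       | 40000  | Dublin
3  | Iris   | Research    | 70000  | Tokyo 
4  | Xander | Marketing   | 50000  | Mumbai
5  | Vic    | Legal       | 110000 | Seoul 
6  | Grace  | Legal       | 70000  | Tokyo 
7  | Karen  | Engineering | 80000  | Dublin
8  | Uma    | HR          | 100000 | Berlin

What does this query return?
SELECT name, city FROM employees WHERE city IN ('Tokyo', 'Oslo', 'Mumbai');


Filtering: city IN ('Tokyo', 'Oslo', 'Mumbai')
Matching: 3 rows

3 rows:
Iris, Tokyo
Xander, Mumbai
Grace, Tokyo


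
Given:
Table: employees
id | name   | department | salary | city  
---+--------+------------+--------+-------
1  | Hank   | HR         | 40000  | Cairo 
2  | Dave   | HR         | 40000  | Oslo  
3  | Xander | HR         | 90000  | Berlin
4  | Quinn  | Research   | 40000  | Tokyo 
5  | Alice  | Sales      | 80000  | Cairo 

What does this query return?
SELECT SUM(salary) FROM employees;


SUM(salary) = 40000 + 40000 + 90000 + 40000 + 80000 = 290000

290000


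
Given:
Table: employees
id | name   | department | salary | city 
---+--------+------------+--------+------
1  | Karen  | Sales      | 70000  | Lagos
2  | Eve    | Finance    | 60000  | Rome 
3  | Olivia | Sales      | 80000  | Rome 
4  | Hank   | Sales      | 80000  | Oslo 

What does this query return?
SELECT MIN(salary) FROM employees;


Salaries: 70000, 60000, 80000, 80000
MIN = 60000

60000


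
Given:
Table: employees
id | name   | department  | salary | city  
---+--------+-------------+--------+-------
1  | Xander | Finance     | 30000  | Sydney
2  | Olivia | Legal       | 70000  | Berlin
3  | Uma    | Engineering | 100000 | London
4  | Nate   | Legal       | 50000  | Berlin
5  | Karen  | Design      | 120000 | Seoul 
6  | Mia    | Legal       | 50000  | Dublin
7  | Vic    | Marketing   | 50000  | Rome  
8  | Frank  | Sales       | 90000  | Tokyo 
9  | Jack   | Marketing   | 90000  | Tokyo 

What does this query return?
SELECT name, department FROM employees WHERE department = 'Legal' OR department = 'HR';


Filtering: department = 'Legal' OR 'HR'
Matching: 3 rows

3 rows:
Olivia, Legal
Nate, Legal
Mia, Legal


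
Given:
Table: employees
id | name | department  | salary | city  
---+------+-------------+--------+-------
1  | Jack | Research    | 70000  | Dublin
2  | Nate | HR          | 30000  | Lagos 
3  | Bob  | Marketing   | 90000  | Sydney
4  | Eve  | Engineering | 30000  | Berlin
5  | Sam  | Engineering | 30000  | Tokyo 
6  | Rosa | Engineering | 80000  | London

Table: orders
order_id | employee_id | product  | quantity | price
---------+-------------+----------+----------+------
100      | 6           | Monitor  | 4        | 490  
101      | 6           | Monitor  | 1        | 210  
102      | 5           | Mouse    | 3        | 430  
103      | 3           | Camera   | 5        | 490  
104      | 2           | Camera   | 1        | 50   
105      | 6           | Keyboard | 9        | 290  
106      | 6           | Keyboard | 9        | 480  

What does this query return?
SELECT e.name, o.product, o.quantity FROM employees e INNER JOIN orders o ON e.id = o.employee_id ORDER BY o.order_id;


Joining employees.id = orders.employee_id:
  employee Rosa (id=6) -> order Monitor
  employee Rosa (id=6) -> order Monitor
  employee Sam (id=5) -> order Mouse
  employee Bob (id=3) -> order Camera
  employee Nate (id=2) -> order Camera
  employee Rosa (id=6) -> order Keyboard
  employee Rosa (id=6) -> order Keyboard


7 rows:
Rosa, Monitor, 4
Rosa, Monitor, 1
Sam, Mouse, 3
Bob, Camera, 5
Nate, Camera, 1
Rosa, Keyboard, 9
Rosa, Keyboard, 9


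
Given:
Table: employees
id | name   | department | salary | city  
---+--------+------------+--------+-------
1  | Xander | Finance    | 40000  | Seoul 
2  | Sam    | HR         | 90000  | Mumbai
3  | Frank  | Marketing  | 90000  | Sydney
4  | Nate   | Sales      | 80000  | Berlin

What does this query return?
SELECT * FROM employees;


SELECT * returns all 4 rows with all columns

4 rows:
1, Xander, Finance, 40000, Seoul
2, Sam, HR, 90000, Mumbai
3, Frank, Marketing, 90000, Sydney
4, Nate, Sales, 80000, Berlin


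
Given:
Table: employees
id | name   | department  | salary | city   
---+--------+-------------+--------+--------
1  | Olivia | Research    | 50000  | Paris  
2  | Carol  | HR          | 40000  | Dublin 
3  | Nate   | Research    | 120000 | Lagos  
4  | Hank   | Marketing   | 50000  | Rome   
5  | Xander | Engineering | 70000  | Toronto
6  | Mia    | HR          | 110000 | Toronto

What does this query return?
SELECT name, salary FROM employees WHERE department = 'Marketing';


Filtering: department = 'Marketing'
Matching rows: 1

1 rows:
Hank, 50000


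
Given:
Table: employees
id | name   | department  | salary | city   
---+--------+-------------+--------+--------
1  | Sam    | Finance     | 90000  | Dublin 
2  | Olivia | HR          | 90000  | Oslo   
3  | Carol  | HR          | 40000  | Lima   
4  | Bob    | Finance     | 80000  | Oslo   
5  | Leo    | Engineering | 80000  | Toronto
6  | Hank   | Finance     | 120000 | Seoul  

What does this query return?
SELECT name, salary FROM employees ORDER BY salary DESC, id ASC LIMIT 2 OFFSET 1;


Sort by salary DESC (id ASC tiebreak), then skip 1 and take 2
Rows 2 through 3

2 rows:
Sam, 90000
Olivia, 90000


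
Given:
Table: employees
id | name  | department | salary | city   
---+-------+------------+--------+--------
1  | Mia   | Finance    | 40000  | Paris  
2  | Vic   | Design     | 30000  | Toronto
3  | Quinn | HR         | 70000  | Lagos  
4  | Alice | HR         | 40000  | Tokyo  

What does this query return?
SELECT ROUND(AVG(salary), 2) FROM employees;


SUM(salary) = 180000
COUNT = 4
ROUND(AVG, 2) = ROUND(180000 / 4, 2) = 45000.0

45000.0


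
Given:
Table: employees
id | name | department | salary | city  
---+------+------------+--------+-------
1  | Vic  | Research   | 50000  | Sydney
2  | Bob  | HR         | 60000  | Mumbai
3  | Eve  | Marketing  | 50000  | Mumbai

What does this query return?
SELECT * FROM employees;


SELECT * returns all 3 rows with all columns

3 rows:
1, Vic, Research, 50000, Sydney
2, Bob, HR, 60000, Mumbai
3, Eve, Marketing, 50000, Mumbai


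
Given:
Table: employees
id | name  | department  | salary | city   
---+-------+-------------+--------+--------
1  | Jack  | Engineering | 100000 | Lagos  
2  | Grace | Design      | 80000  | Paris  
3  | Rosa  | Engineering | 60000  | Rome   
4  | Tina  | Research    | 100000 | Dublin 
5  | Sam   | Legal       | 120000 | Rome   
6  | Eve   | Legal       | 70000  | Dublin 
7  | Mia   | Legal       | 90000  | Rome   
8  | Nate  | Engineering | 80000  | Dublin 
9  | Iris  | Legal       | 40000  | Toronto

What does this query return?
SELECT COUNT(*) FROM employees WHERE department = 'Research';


Counting rows where department = 'Research'
  Tina -> MATCH


1


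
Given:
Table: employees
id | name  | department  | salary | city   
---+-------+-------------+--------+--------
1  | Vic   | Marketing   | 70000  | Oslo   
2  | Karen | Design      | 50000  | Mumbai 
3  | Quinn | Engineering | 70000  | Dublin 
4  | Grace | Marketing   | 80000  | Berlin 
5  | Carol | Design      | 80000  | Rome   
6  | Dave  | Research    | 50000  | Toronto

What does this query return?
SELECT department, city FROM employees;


Projecting columns: department, city

6 rows:
Marketing, Oslo
Design, Mumbai
Engineering, Dublin
Marketing, Berlin
Design, Rome
Research, Toronto


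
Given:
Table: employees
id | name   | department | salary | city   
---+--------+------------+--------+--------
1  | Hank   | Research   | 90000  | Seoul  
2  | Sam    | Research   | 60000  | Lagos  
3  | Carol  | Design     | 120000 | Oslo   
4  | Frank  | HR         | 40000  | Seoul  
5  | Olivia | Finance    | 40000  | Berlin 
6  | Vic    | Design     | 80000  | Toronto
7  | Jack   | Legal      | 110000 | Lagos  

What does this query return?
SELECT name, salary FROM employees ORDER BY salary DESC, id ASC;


Sorting by salary DESC, then id ASC for ties

7 rows:
Carol, 120000
Jack, 110000
Hank, 90000
Vic, 80000
Sam, 60000
Frank, 40000
Olivia, 40000


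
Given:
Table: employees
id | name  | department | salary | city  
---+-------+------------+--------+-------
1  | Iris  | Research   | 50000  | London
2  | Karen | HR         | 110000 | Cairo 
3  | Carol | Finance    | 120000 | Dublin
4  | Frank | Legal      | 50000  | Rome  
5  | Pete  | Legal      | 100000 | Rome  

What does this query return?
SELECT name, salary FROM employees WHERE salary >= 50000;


Filtering: salary >= 50000
Matching: 5 rows

5 rows:
Iris, 50000
Karen, 110000
Carol, 120000
Frank, 50000
Pete, 100000


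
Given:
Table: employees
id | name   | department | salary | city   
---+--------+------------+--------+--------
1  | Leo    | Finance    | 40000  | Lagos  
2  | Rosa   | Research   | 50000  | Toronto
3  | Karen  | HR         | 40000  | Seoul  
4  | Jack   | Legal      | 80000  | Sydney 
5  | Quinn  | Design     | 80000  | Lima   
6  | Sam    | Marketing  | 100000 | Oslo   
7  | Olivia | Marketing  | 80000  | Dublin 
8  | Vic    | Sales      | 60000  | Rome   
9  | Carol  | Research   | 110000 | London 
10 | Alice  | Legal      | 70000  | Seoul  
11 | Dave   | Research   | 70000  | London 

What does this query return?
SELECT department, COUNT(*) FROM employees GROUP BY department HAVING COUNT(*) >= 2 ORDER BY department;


Groups with count >= 2:
  Legal: 2 -> PASS
  Marketing: 2 -> PASS
  Research: 3 -> PASS
  Design: 1 -> filtered out
  Finance: 1 -> filtered out
  HR: 1 -> filtered out
  Sales: 1 -> filtered out


3 groups:
Legal, 2
Marketing, 2
Research, 3


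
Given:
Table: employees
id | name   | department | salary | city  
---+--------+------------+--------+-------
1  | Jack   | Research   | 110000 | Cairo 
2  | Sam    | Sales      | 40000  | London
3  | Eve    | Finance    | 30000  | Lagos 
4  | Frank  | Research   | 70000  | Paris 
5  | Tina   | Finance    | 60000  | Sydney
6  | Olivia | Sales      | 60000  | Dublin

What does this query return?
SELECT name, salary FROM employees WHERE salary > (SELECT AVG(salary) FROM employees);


Subquery: AVG(salary) = 61666.67
Filtering: salary > 61666.67
  Jack (110000) -> MATCH
  Frank (70000) -> MATCH


2 rows:
Jack, 110000
Frank, 70000


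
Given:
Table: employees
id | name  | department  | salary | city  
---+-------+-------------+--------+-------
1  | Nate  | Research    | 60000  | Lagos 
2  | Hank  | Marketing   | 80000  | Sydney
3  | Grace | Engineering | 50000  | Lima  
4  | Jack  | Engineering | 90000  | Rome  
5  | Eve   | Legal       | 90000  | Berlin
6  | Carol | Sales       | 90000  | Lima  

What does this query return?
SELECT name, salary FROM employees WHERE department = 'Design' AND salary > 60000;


Filtering: department = 'Design' AND salary > 60000
Matching: 0 rows

Empty result set (0 rows)


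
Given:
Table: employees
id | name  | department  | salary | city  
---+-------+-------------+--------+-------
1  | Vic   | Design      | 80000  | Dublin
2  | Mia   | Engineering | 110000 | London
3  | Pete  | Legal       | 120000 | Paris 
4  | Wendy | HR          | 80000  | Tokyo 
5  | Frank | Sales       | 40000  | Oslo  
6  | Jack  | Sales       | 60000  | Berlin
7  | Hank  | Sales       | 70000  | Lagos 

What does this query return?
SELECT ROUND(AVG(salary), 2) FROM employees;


SUM(salary) = 560000
COUNT = 7
ROUND(AVG, 2) = ROUND(560000 / 7, 2) = 80000.0

80000.0


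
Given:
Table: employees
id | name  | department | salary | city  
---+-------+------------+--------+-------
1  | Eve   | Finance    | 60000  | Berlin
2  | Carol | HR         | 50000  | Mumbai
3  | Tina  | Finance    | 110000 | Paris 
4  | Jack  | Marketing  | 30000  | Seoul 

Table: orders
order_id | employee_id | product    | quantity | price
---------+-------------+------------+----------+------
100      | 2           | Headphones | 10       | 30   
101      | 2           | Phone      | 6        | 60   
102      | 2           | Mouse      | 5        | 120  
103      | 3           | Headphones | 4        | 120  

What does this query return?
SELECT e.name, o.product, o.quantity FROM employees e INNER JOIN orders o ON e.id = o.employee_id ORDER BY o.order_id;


Joining employees.id = orders.employee_id:
  employee Carol (id=2) -> order Headphones
  employee Carol (id=2) -> order Phone
  employee Carol (id=2) -> order Mouse
  employee Tina (id=3) -> order Headphones


4 rows:
Carol, Headphones, 10
Carol, Phone, 6
Carol, Mouse, 5
Tina, Headphones, 4


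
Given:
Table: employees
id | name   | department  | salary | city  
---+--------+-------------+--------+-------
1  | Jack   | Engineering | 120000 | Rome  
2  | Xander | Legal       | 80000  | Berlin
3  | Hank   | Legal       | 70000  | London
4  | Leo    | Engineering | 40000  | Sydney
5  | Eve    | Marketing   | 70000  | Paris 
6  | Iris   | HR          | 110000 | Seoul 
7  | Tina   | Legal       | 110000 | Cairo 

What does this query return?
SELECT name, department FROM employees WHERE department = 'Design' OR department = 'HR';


Filtering: department = 'Design' OR 'HR'
Matching: 1 rows

1 rows:
Iris, HR


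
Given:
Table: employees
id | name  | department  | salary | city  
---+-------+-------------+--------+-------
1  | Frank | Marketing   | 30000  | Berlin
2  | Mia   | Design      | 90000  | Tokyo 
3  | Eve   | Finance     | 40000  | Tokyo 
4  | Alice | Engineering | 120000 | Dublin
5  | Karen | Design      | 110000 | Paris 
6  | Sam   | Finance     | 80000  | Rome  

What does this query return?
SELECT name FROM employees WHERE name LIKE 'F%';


LIKE 'F%' matches names starting with 'F'
Matching: 1

1 rows:
Frank


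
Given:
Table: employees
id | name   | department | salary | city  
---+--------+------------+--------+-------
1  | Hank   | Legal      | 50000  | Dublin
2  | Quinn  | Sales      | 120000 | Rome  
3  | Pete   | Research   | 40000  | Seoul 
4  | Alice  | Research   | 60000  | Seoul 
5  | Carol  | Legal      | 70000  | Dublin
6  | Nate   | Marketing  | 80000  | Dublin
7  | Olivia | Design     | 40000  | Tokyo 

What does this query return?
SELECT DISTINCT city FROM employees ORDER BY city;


All 'city' values (row order): Dublin, Rome, Seoul, Seoul, Dublin, Dublin, Tokyo
Removing duplicates leaves 4 unique value(s).

4 values:
Dublin
Rome
Seoul
Tokyo
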